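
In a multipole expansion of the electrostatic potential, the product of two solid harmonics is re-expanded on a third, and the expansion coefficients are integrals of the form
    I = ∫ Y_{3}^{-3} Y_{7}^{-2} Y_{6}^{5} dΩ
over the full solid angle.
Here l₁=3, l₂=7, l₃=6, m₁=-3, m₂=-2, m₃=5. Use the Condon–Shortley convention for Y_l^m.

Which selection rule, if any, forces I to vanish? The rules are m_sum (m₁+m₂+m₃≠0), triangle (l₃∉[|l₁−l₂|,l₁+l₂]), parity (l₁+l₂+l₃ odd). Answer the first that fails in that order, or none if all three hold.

Σmᵢ = 0  ✓
l₃∈[|l₁−l₂|,l₁+l₂]=[4,10], have l₃=6  ✓
Σlᵢ = 16 ⇒ even  ✓

none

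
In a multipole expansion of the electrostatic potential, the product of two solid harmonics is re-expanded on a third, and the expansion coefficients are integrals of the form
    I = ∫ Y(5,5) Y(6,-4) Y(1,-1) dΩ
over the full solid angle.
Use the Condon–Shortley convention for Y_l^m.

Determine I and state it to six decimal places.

Checks pass: Σm=0; 12 even; l₃=1∈[1,11].
(2·5+1)(2·6+1)(2·1+1) = 429
Δ: 10! 0! 2! / 13! → 1/858
sum: t=5:−1/14400 = -1/14400
3j²(5 6 1; 0 0 0) = Δ·Π!·Σ² = 6/143  (sign +1)
sum: t=0:+1/7257600 = 1/7257600
3j²(5 6 1; 5 -4 -1) = Δ·Π!·Σ² = 1/858  (sign +1)
combine: 4πI² = 429·6/143·1/858 = 3/143
take √, sign +1: I = 0.04085899

0.040859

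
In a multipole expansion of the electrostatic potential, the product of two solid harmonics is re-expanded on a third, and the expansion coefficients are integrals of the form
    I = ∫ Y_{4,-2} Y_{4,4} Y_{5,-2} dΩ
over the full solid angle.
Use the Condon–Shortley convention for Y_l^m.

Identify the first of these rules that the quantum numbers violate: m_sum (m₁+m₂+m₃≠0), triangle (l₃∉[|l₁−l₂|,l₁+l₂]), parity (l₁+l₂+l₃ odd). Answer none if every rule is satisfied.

Σmᵢ = 0  ✓
l₃∈[|l₁−l₂|,l₁+l₂]=[0,8], have l₃=5  ✓
Σlᵢ = 13 ⇒ odd  ✗

parity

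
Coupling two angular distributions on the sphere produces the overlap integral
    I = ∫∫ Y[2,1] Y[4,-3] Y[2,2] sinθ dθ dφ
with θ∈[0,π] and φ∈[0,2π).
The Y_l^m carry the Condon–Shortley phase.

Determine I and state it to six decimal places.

-0.238414

m-sum 0 ✓  L=8 even ✓  2≤2≤6 ✓
Π(2lᵢ+1) = 5×9×5 = 225
triangle coeff Δ(2,4,2) = 1/630
Σ_t [2,2]: t=2:+1/16 = 1/16
(3j)²=2/35 [(2 4 2; 0 0 0)], sign=+1
Σ_t [1,1]: t=1:−1/144 = -1/144
(3j)²=1/18 [(2 4 2; 1 -3 2)], sign=-1
⇒ 4πI² = 5/7
I = (-1)√(5/7/(4π)) = -0.23841361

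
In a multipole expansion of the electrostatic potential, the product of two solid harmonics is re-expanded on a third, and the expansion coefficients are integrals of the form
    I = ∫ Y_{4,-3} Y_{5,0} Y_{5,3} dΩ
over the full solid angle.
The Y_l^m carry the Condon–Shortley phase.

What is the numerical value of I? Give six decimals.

0.130198

Rules hold: Σm=0, L=14 even, 1≤5≤9.
N = 9·11·11 = 1089
Δ = 4!·4!·6!/15! = 1/3153150
Racah Σ t=0..4: t=0:+1/69120 t=1:−1/1728 t=2:+1/576 t=3:−1/1728 t=4:+1/69120 = 7/11520
⇒ 3j(4 5 5; 0 0 0)² = 2/143, sgn -1
Racah Σ t=3..4: t=3:−1/6912 t=4:+1/17280 = -1/11520
⇒ 3j(4 5 5; -3 0 3)² = 2/143, sgn -1
4πI² = N·(3j₀)²·(3jₘ)² = 36/169
I = +1·√(0.213018/4π) = 0.13019760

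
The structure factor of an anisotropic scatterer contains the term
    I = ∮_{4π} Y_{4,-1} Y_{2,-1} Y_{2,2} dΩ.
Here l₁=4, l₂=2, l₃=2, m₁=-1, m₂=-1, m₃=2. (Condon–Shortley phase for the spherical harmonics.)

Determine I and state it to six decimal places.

Rules hold: Σm=0, L=8 even, 2≤2≤6.
N = 9·5·5 = 225
Δ = 4!·4!·0!/9! = 1/630
Racah Σ t=2..2: t=2:+1/16 = 1/16
⇒ 3j(4 2 2; 0 0 0)² = 2/35, sgn +1
Racah Σ t=1..1: t=1:−1/144 = -1/144
⇒ 3j(4 2 2; -1 -1 2)² = 1/126, sgn -1
4πI² = N·(3j₀)²·(3jₘ)² = 5/49
I = -1·√(0.102041/4π) = -0.09011188

-0.090112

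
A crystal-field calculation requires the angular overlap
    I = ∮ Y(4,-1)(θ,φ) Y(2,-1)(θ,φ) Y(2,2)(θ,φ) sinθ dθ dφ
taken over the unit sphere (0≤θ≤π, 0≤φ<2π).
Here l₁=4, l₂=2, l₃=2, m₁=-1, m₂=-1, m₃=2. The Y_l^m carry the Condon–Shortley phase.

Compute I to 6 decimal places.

-0.090112

Checks pass: Σm=0; 8 even; l₃=2∈[2,6].
(2·4+1)(2·2+1)(2·2+1) = 225
Δ: 4! 4! 0! / 9! → 1/630
sum: t=2:+1/16 = 1/16
3j²(4 2 2; 0 0 0) = Δ·Π!·Σ² = 2/35  (sign +1)
sum: t=1:−1/144 = -1/144
3j²(4 2 2; -1 -1 2) = Δ·Π!·Σ² = 1/126  (sign -1)
combine: 4πI² = 225·2/35·1/126 = 5/49
take √, sign -1: I = -0.09011188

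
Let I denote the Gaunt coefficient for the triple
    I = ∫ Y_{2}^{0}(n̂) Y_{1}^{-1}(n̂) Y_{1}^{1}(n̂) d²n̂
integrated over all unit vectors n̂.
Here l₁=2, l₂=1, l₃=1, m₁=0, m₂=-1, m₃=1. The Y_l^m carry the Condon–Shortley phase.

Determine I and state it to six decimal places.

0.126157

Rules hold: Σm=0, L=4 even, 1≤1≤3.
N = 5·3·3 = 45
Δ = 2!·2!·0!/5! = 1/30
Racah Σ t=1..1: t=1:−1/1 = -1/1
⇒ 3j(2 1 1; 0 0 0)² = 2/15, sgn +1
Racah Σ t=0..0: t=0:+1/4 = 1/4
⇒ 3j(2 1 1; 0 -1 1)² = 1/30, sgn +1
4πI² = N·(3j₀)²·(3jₘ)² = 1/5
I = +1·√(0.2/4π) = 0.12615663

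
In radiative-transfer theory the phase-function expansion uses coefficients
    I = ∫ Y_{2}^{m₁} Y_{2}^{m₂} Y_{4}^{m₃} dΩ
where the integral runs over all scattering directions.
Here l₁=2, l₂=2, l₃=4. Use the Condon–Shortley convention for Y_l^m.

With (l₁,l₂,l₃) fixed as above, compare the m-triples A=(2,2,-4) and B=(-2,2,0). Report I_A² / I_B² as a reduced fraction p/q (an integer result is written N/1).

70/1

Same 2,2,4: normalisation and zero-m 3j drop out of the ratio.
A: Δ: 0! 4! 4! / 9! → 1/630; sum: t=0:+1/576 = 1/576; 3j²(2 2 4; 2 2 -4) = Δ·Π!·Σ² = 1/9  (sign +1)
B: Δ: 0! 4! 4! / 9! → 1/630; sum: t=0:+1/576 = 1/576; 3j²(2 2 4; -2 2 0) = Δ·Π!·Σ² = 1/630  (sign +1)
I_A²/I_B² = (1/9)/(1/630) = 70/1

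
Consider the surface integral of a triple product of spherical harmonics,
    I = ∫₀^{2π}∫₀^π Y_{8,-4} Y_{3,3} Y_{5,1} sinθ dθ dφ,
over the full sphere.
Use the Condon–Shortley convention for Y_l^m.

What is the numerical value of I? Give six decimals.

Checks pass: Σm=0; 16 even; l₃=5∈[5,11].
(2·8+1)(2·3+1)(2·5+1) = 1309
Δ: 6! 10! 0! / 17! → 1/136136
sum: t=3:−1/518400 = -1/518400
3j²(8 3 5; 0 0 0) = Δ·Π!·Σ² = 56/2431  (sign +1)
sum: t=6:+1/12441600 = 1/12441600
3j²(8 3 5; -4 3 1) = Δ·Π!·Σ² = 3/442  (sign +1)
combine: 4πI² = 1309·56/2431·3/442 = 588/2873
take √, sign +1: I = 0.12761917

0.127619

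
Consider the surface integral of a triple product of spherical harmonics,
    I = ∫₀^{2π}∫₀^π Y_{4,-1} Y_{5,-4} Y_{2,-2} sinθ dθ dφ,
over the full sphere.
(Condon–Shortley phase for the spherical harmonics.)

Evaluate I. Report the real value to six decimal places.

Σmᵢ = -7 ≠ 0, so the φ-integral vanishes; I = 0

0.000000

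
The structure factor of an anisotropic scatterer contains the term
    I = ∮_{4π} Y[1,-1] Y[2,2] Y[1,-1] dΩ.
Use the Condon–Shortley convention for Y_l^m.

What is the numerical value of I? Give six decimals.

Rules hold: Σm=0, L=4 even, 1≤1≤3.
N = 3·5·3 = 45
Δ = 2!·0!·2!/5! = 1/30
Racah Σ t=1..1: t=1:−1/1 = -1/1
⇒ 3j(1 2 1; 0 0 0)² = 2/15, sgn +1
Racah Σ t=2..2: t=2:+1/4 = 1/4
⇒ 3j(1 2 1; -1 2 -1)² = 1/5, sgn +1
4πI² = N·(3j₀)²·(3jₘ)² = 6/5
I = +1·√(1.2/4π) = 0.30901936

0.309019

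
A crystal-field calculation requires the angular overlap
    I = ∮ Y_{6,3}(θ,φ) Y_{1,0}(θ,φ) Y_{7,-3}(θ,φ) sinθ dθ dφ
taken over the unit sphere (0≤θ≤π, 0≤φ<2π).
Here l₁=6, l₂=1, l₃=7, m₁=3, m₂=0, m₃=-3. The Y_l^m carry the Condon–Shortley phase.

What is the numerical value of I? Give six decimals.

Rules hold: Σm=0, L=14 even, 5≤7≤7.
N = 13·3·15 = 585
Δ = 0!·12!·2!/15! = 1/1365
Racah Σ t=0..0: t=0:+1/518400 = 1/518400
⇒ 3j(6 1 7; 0 0 0)² = 7/195, sgn -1
Racah Σ t=0..0: t=0:+1/2177280 = 1/2177280
⇒ 3j(6 1 7; 3 0 -3)² = 8/273, sgn +1
4πI² = N·(3j₀)²·(3jₘ)² = 8/13
I = -1·√(0.615385/4π) = -0.22129336

-0.221293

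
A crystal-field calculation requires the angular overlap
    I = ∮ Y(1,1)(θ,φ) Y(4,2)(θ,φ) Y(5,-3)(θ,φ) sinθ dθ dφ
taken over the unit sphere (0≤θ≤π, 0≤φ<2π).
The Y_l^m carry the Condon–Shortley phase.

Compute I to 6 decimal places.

m-sum 0 ✓  L=10 even ✓  3≤5≤5 ✓
Π(2lᵢ+1) = 3×9×11 = 297
triangle coeff Δ(1,4,5) = 1/495
Σ_t [0,0]: t=0:+1/576 = 1/576
(3j)²=5/99 [(1 4 5; 0 0 0)], sign=-1
Σ_t [0,0]: t=0:+1/2880 = 1/2880
(3j)²=28/495 [(1 4 5; 1 2 -3)], sign=+1
⇒ 4πI² = 28/33
I = (-1)√(28/33/(4π)) = -0.25984664

-0.259847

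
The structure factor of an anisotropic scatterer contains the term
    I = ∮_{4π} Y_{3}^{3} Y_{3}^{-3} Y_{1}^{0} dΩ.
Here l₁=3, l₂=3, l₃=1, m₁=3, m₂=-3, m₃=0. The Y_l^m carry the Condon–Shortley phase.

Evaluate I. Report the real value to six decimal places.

0.000000

Σlᵢ=7 odd — θ-integrand is odd under cosθ→−cosθ; I=0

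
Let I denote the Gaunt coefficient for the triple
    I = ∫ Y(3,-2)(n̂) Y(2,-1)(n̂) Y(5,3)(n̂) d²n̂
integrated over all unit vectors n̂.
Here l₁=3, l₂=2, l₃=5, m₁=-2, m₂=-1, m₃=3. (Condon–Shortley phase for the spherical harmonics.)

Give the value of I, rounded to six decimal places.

m-sum 0 ✓  L=10 even ✓  1≤5≤5 ✓
Π(2lᵢ+1) = 7×5×11 = 385
triangle coeff Δ(3,2,5) = 1/2310
Σ_t [0,0]: t=0:+1/144 = 1/144
(3j)²=10/231 [(3 2 5; 0 0 0)], sign=-1
Σ_t [0,0]: t=0:+1/720 = 1/720
(3j)²=8/165 [(3 2 5; -2 -1 3)], sign=+1
⇒ 4πI² = 80/99
I = (-1)√(80/99/(4π)) = -0.25358436

-0.253584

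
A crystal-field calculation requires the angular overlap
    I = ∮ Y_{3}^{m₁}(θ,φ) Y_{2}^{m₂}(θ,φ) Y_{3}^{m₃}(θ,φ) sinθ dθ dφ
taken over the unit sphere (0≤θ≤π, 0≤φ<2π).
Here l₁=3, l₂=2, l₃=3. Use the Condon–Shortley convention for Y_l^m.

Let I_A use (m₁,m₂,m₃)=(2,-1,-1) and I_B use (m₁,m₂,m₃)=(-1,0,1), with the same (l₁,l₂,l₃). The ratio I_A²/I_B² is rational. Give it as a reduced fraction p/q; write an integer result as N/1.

5/3

Shared (l₁,l₂,l₃)=(3,2,3): N and (l;000)² cancel in I_A²/I_B².
A: Δ = 2!·4!·2!/9! = 1/3780; Racah Σ t=0..1: t=0:+1/12 t=1:−1/48 = 1/16; ⇒ 3j(3 2 3; 2 -1 -1)² = 1/28, sgn +1
B: Δ = 2!·4!·2!/9! = 1/3780; Racah Σ t=0..2: t=0:+1/96 t=1:−1/6 t=2:+1/16 = -3/32; ⇒ 3j(3 2 3; -1 0 1)² = 3/140, sgn -1
I_A²/I_B² = (1/28)/(3/140) = 5/3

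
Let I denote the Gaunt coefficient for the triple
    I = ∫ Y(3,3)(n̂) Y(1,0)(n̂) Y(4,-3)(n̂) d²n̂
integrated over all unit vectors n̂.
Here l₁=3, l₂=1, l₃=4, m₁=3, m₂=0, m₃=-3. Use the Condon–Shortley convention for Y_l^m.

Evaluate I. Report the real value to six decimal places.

Rules hold: Σm=0, L=8 even, 2≤4≤4.
N = 7·3·9 = 189
Δ = 0!·6!·2!/9! = 1/252
Racah Σ t=0..0: t=0:+1/36 = 1/36
⇒ 3j(3 1 4; 0 0 0)² = 4/63, sgn +1
Racah Σ t=0..0: t=0:+1/720 = 1/720
⇒ 3j(3 1 4; 3 0 -3)² = 1/36, sgn -1
4πI² = N·(3j₀)²·(3jₘ)² = 1/3
I = -1·√(0.333333/4π) = -0.16286750

-0.162868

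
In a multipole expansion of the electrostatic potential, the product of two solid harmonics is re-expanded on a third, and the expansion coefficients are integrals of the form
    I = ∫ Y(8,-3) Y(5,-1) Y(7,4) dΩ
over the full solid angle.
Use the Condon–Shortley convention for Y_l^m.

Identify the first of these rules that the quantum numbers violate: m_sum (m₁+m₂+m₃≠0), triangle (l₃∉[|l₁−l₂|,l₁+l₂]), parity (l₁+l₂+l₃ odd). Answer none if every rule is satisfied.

azimuthal sum: -3 − 1 + 4 = 0  ✓
3 ≤ 7 ≤ 13 (triangle on l)  ✓
L = 8 + 5 + 7 = 20 (even)  ✓

none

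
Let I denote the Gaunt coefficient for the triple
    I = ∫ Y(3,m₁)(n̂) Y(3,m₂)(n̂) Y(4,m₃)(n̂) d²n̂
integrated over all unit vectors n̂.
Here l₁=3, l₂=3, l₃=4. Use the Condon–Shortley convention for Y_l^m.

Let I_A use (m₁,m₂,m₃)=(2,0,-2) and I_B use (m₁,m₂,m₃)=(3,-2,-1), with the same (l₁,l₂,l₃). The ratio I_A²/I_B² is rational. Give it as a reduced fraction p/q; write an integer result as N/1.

Shared (l₁,l₂,l₃)=(3,3,4): N and (l;000)² cancel in I_A²/I_B².
A: Δ = 2!·4!·4!/11! = 1/34650; Racah Σ t=0..1: t=0:+1/72 t=1:−1/96 = 1/288; ⇒ 3j(3 3 4; 2 0 -2)² = 1/462, sgn +1
B: Δ = 2!·4!·4!/11! = 1/34650; Racah Σ t=0..0: t=0:+1/288 = 1/288; ⇒ 3j(3 3 4; 3 -2 -1)² = 5/231, sgn -1
I_A²/I_B² = (1/462)/(5/231) = 1/10

1/10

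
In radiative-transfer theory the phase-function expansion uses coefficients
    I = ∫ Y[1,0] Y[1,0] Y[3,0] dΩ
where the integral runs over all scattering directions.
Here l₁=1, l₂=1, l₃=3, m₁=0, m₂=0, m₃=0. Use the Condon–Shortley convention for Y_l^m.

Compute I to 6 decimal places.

0.000000

|1−1|≤3≤1+1 violated ⇒ I = 0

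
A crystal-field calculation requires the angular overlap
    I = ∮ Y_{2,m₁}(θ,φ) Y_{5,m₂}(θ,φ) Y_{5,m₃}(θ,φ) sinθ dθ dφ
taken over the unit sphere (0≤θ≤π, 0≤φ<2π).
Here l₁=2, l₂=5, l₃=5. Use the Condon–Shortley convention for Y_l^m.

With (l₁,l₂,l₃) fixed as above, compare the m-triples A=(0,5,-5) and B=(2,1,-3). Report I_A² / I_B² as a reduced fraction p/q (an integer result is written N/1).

l's match ⇒ only the (l;m) 3-j factors differ between A and B.
A: triangle coeff Δ(2,5,5) = 1/38610; Σ_t [2,2]: t=2:+1/161280 = 1/161280; (3j)²=15/286 [(2 5 5; 0 5 -5)], sign=+1
B: triangle coeff Δ(2,5,5) = 1/38610; Σ_t [0,0]: t=0:+1/5760 = 1/5760; (3j)²=56/2145 [(2 5 5; 2 1 -3)], sign=+1
I_A²/I_B² = (15/286)/(56/2145) = 225/112

225/112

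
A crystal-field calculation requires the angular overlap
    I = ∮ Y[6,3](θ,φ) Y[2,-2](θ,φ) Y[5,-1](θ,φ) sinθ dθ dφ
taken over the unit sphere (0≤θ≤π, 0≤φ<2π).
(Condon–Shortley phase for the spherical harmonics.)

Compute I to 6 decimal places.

0.000000

l₁+l₂+l₃=13 is odd: 3j(l;000)=0 ⇒ I=0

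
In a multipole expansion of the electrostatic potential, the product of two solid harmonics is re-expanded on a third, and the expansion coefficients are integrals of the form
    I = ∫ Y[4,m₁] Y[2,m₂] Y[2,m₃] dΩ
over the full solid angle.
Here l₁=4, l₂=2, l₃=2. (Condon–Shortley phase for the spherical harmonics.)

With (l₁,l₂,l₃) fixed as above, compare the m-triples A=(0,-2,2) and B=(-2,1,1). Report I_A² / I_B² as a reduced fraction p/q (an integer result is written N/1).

Shared (l₁,l₂,l₃)=(4,2,2): N and (l;000)² cancel in I_A²/I_B².
A: Δ = 4!·4!·0!/9! = 1/630; Racah Σ t=0..0: t=0:+1/576 = 1/576; ⇒ 3j(4 2 2; 0 -2 2)² = 1/630, sgn +1
B: Δ = 4!·4!·0!/9! = 1/630; Racah Σ t=3..3: t=3:−1/36 = -1/36; ⇒ 3j(4 2 2; -2 1 1)² = 4/63, sgn +1
I_A²/I_B² = (1/630)/(4/63) = 1/40

1/40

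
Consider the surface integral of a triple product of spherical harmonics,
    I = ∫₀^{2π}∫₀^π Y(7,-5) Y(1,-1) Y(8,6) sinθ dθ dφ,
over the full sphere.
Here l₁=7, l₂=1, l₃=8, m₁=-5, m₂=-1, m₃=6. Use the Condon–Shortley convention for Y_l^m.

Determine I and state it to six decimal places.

0.291881

Rules hold: Σm=0, L=16 even, 6≤8≤8.
N = 15·3·17 = 765
Δ = 0!·14!·2!/17! = 1/2040
Racah Σ t=0..0: t=0:+1/25401600 = 1/25401600
⇒ 3j(7 1 8; 0 0 0)² = 8/255, sgn +1
Racah Σ t=0..0: t=0:+1/1916006400 = 1/1916006400
⇒ 3j(7 1 8; -5 -1 6)² = 91/2040, sgn +1
4πI² = N·(3j₀)²·(3jₘ)² = 91/85
I = +1·√(1.07059/4π) = 0.29188132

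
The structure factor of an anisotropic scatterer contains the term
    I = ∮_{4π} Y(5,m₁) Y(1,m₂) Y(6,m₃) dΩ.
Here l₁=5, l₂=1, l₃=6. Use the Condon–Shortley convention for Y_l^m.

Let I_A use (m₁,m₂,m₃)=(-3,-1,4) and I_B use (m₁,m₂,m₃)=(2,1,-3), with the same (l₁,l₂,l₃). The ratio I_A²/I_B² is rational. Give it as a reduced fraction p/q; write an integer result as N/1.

Shared (l₁,l₂,l₃)=(5,1,6): N and (l;000)² cancel in I_A²/I_B².
A: Δ = 0!·10!·2!/13! = 1/858; Racah Σ t=0..0: t=0:+1/161280 = 1/161280; ⇒ 3j(5 1 6; -3 -1 4)² = 15/286, sgn +1
B: Δ = 0!·10!·2!/13! = 1/858; Racah Σ t=0..0: t=0:+1/60480 = 1/60480; ⇒ 3j(5 1 6; 2 1 -3)² = 6/143, sgn -1
I_A²/I_B² = (15/286)/(6/143) = 5/4

5/4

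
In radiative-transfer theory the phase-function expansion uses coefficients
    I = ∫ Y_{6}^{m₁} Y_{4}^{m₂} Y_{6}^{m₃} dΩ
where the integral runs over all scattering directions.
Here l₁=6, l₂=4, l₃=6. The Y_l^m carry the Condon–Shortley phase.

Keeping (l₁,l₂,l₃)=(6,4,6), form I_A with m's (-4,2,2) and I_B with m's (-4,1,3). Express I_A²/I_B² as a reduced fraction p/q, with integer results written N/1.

529/882

l's match ⇒ only the (l;m) 3-j factors differ between A and B.
A: triangle coeff Δ(6,4,6) = 1/15315300; Σ_t [2,4]: t=2:+1/3870720 t=3:−1/181440 t=4:+1/138240 = 23/11612160; (3j)²=529/204204 [(6 4 6; -4 2 2)], sign=+1
B: triangle coeff Δ(6,4,6) = 1/15315300; Σ_t [2,4]: t=2:+1/967680 t=3:−1/120960 t=4:+1/207360 = -1/414720; (3j)²=21/4862 [(6 4 6; -4 1 3)], sign=+1
I_A²/I_B² = (529/204204)/(21/4862) = 529/882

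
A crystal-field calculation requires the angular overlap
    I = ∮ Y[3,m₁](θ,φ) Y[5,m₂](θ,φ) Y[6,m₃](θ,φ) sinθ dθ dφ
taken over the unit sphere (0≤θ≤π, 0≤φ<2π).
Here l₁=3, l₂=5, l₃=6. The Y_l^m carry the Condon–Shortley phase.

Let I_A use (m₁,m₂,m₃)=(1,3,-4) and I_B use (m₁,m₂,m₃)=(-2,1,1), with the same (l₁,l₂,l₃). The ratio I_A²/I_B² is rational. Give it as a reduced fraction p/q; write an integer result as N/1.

Shared (l₁,l₂,l₃)=(3,5,6): N and (l;000)² cancel in I_A²/I_B².
A: Δ = 2!·4!·8!/15! = 1/675675; Racah Σ t=0..2: t=0:+1/322560 t=1:−1/30240 t=2:+1/69120 = -1/64512; ⇒ 3j(3 5 6; 1 3 -4)² = 10/1001, sgn -1
B: Δ = 2!·4!·8!/15! = 1/675675; Racah Σ t=1..2: t=1:−1/17280 t=2:+1/6912 = 1/11520; ⇒ 3j(3 5 6; -2 1 1)² = 2/143, sgn -1
I_A²/I_B² = (10/1001)/(2/143) = 5/7

5/7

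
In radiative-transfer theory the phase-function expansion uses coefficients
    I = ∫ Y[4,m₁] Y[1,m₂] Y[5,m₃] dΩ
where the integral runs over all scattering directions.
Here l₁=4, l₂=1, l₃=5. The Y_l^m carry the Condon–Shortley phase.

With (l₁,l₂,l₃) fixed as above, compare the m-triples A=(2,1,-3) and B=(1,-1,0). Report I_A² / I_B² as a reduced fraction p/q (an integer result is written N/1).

14/5

Same 4,1,5: normalisation and zero-m 3j drop out of the ratio.
A: Δ: 0! 8! 2! / 11! → 1/495; sum: t=0:+1/2880 = 1/2880; 3j²(4 1 5; 2 1 -3) = Δ·Π!·Σ² = 28/495  (sign +1)
B: Δ: 0! 8! 2! / 11! → 1/495; sum: t=0:+1/1440 = 1/1440; 3j²(4 1 5; 1 -1 0) = Δ·Π!·Σ² = 2/99  (sign -1)
I_A²/I_B² = (28/495)/(2/99) = 14/5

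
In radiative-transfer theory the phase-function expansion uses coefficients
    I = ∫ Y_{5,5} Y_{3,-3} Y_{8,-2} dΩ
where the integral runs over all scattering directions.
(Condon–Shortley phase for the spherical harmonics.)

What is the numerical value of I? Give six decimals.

Rules hold: Σm=0, L=16 even, 2≤8≤8.
N = 11·7·17 = 1309
Δ = 0!·10!·6!/17! = 1/136136
Racah Σ t=0..0: t=0:+1/518400 = 1/518400
⇒ 3j(5 3 8; 0 0 0)² = 56/2431, sgn +1
Racah Σ t=0..0: t=0:+1/2612736000 = 1/2612736000
⇒ 3j(5 3 8; 5 -3 -2)² = 1/136136, sgn +1
4πI² = N·(3j₀)²·(3jₘ)² = 7/31603
I = +1·√(0.000221498/4π) = 0.00419836

0.004198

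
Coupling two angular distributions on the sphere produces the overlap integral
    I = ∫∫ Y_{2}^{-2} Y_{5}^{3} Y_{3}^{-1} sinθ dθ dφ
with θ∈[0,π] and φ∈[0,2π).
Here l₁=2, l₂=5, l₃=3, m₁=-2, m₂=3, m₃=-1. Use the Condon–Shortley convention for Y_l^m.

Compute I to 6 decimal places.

-0.200476

Checks pass: Σm=0; 10 even; l₃=3∈[3,7].
(2·2+1)(2·5+1)(2·3+1) = 385
Δ: 4! 0! 6! / 11! → 1/2310
sum: t=2:+1/144 = 1/144
3j²(2 5 3; 0 0 0) = Δ·Π!·Σ² = 10/231  (sign -1)
sum: t=4:+1/1152 = 1/1152
3j²(2 5 3; -2 3 -1) = Δ·Π!·Σ² = 1/33  (sign +1)
combine: 4πI² = 385·10/231·1/33 = 50/99
take √, sign -1: I = -0.20047604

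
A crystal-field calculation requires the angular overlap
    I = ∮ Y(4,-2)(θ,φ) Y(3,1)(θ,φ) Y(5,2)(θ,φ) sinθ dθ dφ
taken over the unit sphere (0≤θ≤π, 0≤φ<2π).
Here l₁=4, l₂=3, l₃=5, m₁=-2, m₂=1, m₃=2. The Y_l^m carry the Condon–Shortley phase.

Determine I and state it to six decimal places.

Σmᵢ = 1 ≠ 0, so the φ-integral vanishes; I = 0

0.000000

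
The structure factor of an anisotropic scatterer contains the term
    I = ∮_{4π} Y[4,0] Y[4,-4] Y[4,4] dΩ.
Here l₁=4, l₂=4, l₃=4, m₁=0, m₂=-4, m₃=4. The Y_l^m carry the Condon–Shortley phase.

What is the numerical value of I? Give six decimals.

0.106525

m-sum 0 ✓  L=12 even ✓  0≤4≤8 ✓
Π(2lᵢ+1) = 9×9×9 = 729
triangle coeff Δ(4,4,4) = 1/450450
Σ_t [0,4]: t=0:+1/13824 t=1:−1/216 t=2:+1/64 t=3:−1/216 t=4:+1/13824 = 5/768
(3j)²=18/1001 [(4 4 4; 0 0 0)], sign=+1
Σ_t [0,0]: t=0:+1/13824 = 1/13824
(3j)²=14/1287 [(4 4 4; 0 -4 4)], sign=+1
⇒ 4πI² = 2916/20449
I = (+1)√(2916/20449/(4π)) = 0.10652531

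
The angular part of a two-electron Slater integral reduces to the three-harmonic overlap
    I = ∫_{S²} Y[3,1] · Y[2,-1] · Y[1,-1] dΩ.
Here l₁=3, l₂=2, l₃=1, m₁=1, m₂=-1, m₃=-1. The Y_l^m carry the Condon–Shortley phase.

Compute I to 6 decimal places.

0.000000

1 − 1 − 1 = -1 ≠ 0: azimuthal integral kills it; I = 0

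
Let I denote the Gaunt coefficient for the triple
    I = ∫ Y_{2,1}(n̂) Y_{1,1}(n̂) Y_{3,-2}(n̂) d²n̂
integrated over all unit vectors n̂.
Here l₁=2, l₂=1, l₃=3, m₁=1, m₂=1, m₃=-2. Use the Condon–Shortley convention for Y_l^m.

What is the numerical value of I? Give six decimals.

0.261169

m-sum 0 ✓  L=6 even ✓  1≤3≤3 ✓
Π(2lᵢ+1) = 5×3×7 = 105
triangle coeff Δ(2,1,3) = 1/105
Σ_t [0,0]: t=0:+1/4 = 1/4
(3j)²=3/35 [(2 1 3; 0 0 0)], sign=-1
Σ_t [0,0]: t=0:+1/12 = 1/12
(3j)²=2/21 [(2 1 3; 1 1 -2)], sign=-1
⇒ 4πI² = 6/7
I = (+1)√(6/7/(4π)) = 0.26116903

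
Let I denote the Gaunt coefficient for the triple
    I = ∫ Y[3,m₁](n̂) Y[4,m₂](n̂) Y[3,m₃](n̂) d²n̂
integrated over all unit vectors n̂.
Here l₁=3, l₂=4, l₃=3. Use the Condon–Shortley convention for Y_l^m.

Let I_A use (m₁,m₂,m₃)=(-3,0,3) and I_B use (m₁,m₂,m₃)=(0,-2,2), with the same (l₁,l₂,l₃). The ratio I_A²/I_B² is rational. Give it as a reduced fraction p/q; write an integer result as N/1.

3/1

Shared (l₁,l₂,l₃)=(3,4,3): N and (l;000)² cancel in I_A²/I_B².
A: Δ = 4!·2!·4!/11! = 1/34650; Racah Σ t=4..4: t=4:+1/1152 = 1/1152; ⇒ 3j(3 4 3; -3 0 3)² = 1/154, sgn +1
B: Δ = 4!·2!·4!/11! = 1/34650; Racah Σ t=1..2: t=1:−1/72 t=2:+1/96 = -1/288; ⇒ 3j(3 4 3; 0 -2 2)² = 1/462, sgn +1
I_A²/I_B² = (1/154)/(1/462) = 3/1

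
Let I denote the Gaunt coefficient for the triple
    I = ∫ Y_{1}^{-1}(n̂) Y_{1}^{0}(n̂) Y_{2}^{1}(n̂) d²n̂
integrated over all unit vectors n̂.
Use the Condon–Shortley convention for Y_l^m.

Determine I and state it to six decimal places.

Checks pass: Σm=0; 4 even; l₃=2∈[0,2].
(2·1+1)(2·1+1)(2·2+1) = 45
Δ: 0! 2! 2! / 5! → 1/30
sum: t=0:+1/1 = 1/1
3j²(1 1 2; 0 0 0) = Δ·Π!·Σ² = 2/15  (sign +1)
sum: t=0:+1/2 = 1/2
3j²(1 1 2; -1 0 1) = Δ·Π!·Σ² = 1/10  (sign -1)
combine: 4πI² = 45·2/15·1/10 = 3/5
take √, sign -1: I = -0.21850969

-0.218510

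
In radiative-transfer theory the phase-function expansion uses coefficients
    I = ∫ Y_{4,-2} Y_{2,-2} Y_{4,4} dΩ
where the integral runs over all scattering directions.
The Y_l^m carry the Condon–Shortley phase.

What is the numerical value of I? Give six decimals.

m-sum 0 ✓  L=10 even ✓  2≤4≤6 ✓
Π(2lᵢ+1) = 9×5×9 = 405
triangle coeff Δ(4,2,4) = 1/13860
Σ_t [0,2]: t=0:+1/192 t=1:−1/36 t=2:+1/192 = -5/288
(3j)²=20/693 [(4 2 4; 0 0 0)], sign=-1
Σ_t [0,0]: t=0:+1/2880 = 1/2880
(3j)²=2/165 [(4 2 4; -2 -2 4)], sign=+1
⇒ 4πI² = 120/847
I = (-1)√(120/847/(4π)) = -0.10618031

-0.106180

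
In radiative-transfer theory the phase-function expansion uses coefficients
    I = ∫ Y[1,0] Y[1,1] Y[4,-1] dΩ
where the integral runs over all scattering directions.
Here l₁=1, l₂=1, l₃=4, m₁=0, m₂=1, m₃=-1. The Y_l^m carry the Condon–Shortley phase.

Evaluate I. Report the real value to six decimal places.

triangle: need 0≤l₃≤2, have 4; I=0

0.000000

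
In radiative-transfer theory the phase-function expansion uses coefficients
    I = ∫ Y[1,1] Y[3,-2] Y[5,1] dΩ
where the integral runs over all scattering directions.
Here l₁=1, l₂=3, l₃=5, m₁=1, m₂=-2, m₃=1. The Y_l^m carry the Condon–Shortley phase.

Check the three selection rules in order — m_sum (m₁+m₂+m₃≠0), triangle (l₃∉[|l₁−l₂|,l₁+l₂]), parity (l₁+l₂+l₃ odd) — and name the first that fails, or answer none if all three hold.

triangle

Σmᵢ = 0  ✓
l₃∈[|l₁−l₂|,l₁+l₂]=[2,4], have l₃=5  ✗
Σlᵢ = 9 ⇒ odd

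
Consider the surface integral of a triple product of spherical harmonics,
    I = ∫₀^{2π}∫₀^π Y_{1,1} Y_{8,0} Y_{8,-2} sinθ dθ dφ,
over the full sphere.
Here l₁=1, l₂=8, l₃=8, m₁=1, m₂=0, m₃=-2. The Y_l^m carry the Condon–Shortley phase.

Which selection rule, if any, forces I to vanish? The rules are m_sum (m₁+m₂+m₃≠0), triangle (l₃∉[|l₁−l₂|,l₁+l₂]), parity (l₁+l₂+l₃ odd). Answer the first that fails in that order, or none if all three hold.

m_sum

azimuthal sum: 1 + 0 − 2 = -1  ✗
7 ≤ 8 ≤ 9 (triangle on l)
L = 1 + 8 + 8 = 17 (odd)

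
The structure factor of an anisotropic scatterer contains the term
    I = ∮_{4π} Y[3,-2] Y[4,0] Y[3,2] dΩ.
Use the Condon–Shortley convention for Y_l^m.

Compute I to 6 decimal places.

-0.179515

Rules hold: Σm=0, L=10 even, 1≤3≤7.
N = 7·9·7 = 441
Δ = 4!·2!·4!/11! = 1/34650
Racah Σ t=1..3: t=1:−1/72 t=2:+1/16 t=3:−1/72 = 5/144
⇒ 3j(3 4 3; 0 0 0)² = 2/77, sgn -1
Racah Σ t=3..4: t=3:−1/72 t=4:+1/576 = -7/576
⇒ 3j(3 4 3; -2 0 2)² = 7/198, sgn +1
4πI² = N·(3j₀)²·(3jₘ)² = 49/121
I = -1·√(0.404959/4π) = -0.17951487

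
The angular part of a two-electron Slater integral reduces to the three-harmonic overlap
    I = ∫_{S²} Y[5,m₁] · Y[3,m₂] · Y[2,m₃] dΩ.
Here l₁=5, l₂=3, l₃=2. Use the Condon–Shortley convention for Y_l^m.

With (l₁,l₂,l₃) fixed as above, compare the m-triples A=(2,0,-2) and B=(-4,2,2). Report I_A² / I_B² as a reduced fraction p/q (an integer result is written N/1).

l's match ⇒ only the (l;m) 3-j factors differ between A and B.
A: triangle coeff Δ(5,3,2) = 1/2310; Σ_t [3,3]: t=3:−1/864 = -1/864; (3j)²=1/66 [(5 3 2; 2 0 -2)], sign=-1
B: triangle coeff Δ(5,3,2) = 1/2310; Σ_t [5,5]: t=5:−1/2880 = -1/2880; (3j)²=3/55 [(5 3 2; -4 2 2)], sign=-1
I_A²/I_B² = (1/66)/(3/55) = 5/18

5/18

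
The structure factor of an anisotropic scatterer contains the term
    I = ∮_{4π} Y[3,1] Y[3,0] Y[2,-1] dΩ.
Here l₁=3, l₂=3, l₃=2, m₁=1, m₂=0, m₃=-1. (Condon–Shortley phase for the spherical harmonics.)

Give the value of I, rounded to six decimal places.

Rules hold: Σm=0, L=8 even, 0≤2≤6.
N = 7·7·5 = 245
Δ = 4!·2!·2!/9! = 1/3780
Racah Σ t=1..3: t=1:−1/24 t=2:+1/4 t=3:−1/24 = 1/6
⇒ 3j(3 3 2; 0 0 0)² = 4/105, sgn +1
Racah Σ t=1..2: t=1:−1/12 t=2:+1/8 = 1/24
⇒ 3j(3 3 2; 1 0 -1)² = 1/210, sgn -1
4πI² = N·(3j₀)²·(3jₘ)² = 2/45
I = -1·√(0.0444444/4π) = -0.05947080

-0.059471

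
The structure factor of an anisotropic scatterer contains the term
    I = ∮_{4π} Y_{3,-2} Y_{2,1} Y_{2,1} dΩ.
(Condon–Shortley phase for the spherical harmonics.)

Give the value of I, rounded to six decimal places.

L=7 odd ⇒ parity kills the (l;000) factor ⇒ I = 0

0.000000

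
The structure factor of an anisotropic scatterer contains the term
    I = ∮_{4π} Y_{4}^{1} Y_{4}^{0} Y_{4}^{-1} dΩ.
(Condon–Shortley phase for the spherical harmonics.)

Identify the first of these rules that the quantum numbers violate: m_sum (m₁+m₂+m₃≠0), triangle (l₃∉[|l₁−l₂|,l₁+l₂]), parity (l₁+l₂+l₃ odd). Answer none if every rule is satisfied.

Σmᵢ = 0  ✓
l₃∈[|l₁−l₂|,l₁+l₂]=[0,8], have l₃=4  ✓
Σlᵢ = 12 ⇒ even  ✓

none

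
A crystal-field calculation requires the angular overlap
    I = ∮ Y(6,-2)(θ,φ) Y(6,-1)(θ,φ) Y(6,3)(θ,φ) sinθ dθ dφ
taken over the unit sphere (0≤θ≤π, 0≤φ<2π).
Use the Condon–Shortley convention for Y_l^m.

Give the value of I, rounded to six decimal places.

m-sum 0 ✓  L=18 even ✓  0≤6≤12 ✓
Π(2lᵢ+1) = 13×13×13 = 2197
triangle coeff Δ(6,6,6) = 1/325909584
Σ_t [0,6]: t=0:+1/373248000 t=1:−1/1728000 t=2:+1/110592 t=3:−1/46656 t=4:+1/110592 t=5:−1/1728000 t=6:+1/373248000 = -7/1555200
(3j)²=400/46189 [(6 6 6; 0 0 0)], sign=-1
Σ_t [2,5]: t=2:+1/1244160 t=3:−1/207360 t=4:+1/276480 t=5:−1/3110400 = -1/1382400
(3j)²=189/92378 [(6 6 6; -2 -1 3)], sign=+1
⇒ 4πI² = 491400/12623809
I = (-1)√(491400/12623809/(4π)) = -0.05565670

-0.055657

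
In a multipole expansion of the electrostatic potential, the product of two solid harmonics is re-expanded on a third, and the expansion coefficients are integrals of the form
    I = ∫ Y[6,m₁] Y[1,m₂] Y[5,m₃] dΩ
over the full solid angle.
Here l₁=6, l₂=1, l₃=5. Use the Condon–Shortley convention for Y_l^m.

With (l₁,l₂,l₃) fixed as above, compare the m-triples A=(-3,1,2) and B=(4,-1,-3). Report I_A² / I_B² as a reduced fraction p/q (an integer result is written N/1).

Shared (l₁,l₂,l₃)=(6,1,5): N and (l;000)² cancel in I_A²/I_B².
A: Δ = 2!·10!·0!/13! = 1/858; Racah Σ t=2..2: t=2:+1/60480 = 1/60480; ⇒ 3j(6 1 5; -3 1 2)² = 6/143, sgn -1
B: Δ = 2!·10!·0!/13! = 1/858; Racah Σ t=0..0: t=0:+1/161280 = 1/161280; ⇒ 3j(6 1 5; 4 -1 -3)² = 15/286, sgn +1
I_A²/I_B² = (6/143)/(15/286) = 4/5

4/5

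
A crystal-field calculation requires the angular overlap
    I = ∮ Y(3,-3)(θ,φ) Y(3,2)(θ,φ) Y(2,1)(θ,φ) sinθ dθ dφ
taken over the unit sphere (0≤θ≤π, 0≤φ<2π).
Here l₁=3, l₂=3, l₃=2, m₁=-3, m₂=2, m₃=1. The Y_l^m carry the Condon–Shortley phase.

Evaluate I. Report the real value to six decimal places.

-0.210261

Rules hold: Σm=0, L=8 even, 0≤2≤6.
N = 7·7·5 = 245
Δ = 4!·2!·2!/9! = 1/3780
Racah Σ t=1..3: t=1:−1/24 t=2:+1/4 t=3:−1/24 = 1/6
⇒ 3j(3 3 2; 0 0 0)² = 4/105, sgn +1
Racah Σ t=4..4: t=4:+1/48 = 1/48
⇒ 3j(3 3 2; -3 2 1)² = 5/84, sgn -1
4πI² = N·(3j₀)²·(3jₘ)² = 5/9
I = -1·√(0.555556/4π) = -0.21026104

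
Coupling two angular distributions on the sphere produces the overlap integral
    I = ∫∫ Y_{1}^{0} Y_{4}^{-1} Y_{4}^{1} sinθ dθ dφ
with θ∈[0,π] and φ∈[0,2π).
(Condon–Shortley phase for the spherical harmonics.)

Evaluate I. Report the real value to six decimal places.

0.000000

l₁+l₂+l₃=9 is odd: 3j(l;000)=0 ⇒ I=0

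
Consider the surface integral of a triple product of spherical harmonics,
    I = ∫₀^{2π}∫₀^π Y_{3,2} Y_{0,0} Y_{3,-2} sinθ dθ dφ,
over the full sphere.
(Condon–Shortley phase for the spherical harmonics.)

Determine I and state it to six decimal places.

Rules hold: Σm=0, L=6 even, 3≤3≤3.
N = 7·1·7 = 49
Δ = 0!·6!·0!/7! = 1/7
Racah Σ t=0..0: t=0:+1/36 = 1/36
⇒ 3j(3 0 3; 0 0 0)² = 1/7, sgn -1
Racah Σ t=0..0: t=0:+1/120 = 1/120
⇒ 3j(3 0 3; 2 0 -2)² = 1/7, sgn -1
4πI² = N·(3j₀)²·(3jₘ)² = 1/1
I = +1·√(1/4π) = 0.28209479

0.282095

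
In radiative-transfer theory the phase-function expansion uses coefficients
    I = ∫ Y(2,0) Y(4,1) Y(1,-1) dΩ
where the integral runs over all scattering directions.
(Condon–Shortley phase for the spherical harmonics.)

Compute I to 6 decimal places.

0.000000

l₃=1 ∉ [2,6] — triangle fails ⇒ I = 0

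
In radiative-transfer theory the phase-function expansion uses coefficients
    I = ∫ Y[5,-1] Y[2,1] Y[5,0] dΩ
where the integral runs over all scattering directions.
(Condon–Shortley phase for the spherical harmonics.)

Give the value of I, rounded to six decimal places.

Checks pass: Σm=0; 12 even; l₃=5∈[3,7].
(2·5+1)(2·2+1)(2·5+1) = 605
Δ: 2! 8! 2! / 13! → 1/38610
sum: t=0:+1/2880 t=1:−1/576 t=2:+1/2880 = -1/960
3j²(5 2 5; 0 0 0) = Δ·Π!·Σ² = 10/429  (sign +1)
sum: t=1:−1/1440 t=2:+1/1152 = 1/5760
3j²(5 2 5; -1 1 0) = Δ·Π!·Σ² = 1/858  (sign -1)
combine: 4πI² = 605·10/429·1/858 = 25/1521
take √, sign -1: I = -0.03616600

-0.036166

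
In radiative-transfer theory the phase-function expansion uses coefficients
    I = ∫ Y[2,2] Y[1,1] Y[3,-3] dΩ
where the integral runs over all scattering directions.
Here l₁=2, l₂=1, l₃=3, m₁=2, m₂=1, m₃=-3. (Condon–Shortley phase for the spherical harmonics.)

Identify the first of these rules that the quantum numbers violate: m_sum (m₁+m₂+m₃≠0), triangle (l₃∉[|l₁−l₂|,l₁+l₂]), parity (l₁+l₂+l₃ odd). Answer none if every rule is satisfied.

none

azimuthal sum: 2 + 1 − 3 = 0  ✓
1 ≤ 3 ≤ 3 (triangle on l)  ✓
L = 2 + 1 + 3 = 6 (even)  ✓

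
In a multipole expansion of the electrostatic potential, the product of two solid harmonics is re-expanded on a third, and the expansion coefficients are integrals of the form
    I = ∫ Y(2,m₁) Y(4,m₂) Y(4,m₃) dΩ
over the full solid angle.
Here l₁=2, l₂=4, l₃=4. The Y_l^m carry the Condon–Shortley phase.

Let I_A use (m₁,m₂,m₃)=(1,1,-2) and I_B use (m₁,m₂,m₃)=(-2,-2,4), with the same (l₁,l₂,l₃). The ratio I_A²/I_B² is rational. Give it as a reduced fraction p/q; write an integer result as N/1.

81/56

l's match ⇒ only the (l;m) 3-j factors differ between A and B.
A: triangle coeff Δ(2,4,4) = 1/13860; Σ_t [0,1]: t=0:+1/240 t=1:−1/96 = -1/160; (3j)²=27/1540 [(2 4 4; 1 1 -2)], sign=-1
B: triangle coeff Δ(2,4,4) = 1/13860; Σ_t [2,2]: t=2:+1/2880 = 1/2880; (3j)²=2/165 [(2 4 4; -2 -2 4)], sign=+1
I_A²/I_B² = (27/1540)/(2/165) = 81/56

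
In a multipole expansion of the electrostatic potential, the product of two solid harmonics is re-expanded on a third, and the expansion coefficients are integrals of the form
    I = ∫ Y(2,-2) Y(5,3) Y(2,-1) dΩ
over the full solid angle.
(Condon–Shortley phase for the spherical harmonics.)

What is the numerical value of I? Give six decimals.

0.000000

|2−5|≤2≤2+5 violated ⇒ I = 0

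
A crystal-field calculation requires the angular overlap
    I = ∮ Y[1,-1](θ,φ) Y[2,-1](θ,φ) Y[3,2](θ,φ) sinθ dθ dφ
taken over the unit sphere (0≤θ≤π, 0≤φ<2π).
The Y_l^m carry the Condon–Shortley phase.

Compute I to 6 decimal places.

Checks pass: Σm=0; 6 even; l₃=3∈[1,3].
(2·1+1)(2·2+1)(2·3+1) = 105
Δ: 0! 2! 4! / 7! → 1/105
sum: t=0:+1/4 = 1/4
3j²(1 2 3; 0 0 0) = Δ·Π!·Σ² = 3/35  (sign -1)
sum: t=0:+1/12 = 1/12
3j²(1 2 3; -1 -1 2) = Δ·Π!·Σ² = 2/21  (sign -1)
combine: 4πI² = 105·3/35·2/21 = 6/7
take √, sign +1: I = 0.26116903

0.261169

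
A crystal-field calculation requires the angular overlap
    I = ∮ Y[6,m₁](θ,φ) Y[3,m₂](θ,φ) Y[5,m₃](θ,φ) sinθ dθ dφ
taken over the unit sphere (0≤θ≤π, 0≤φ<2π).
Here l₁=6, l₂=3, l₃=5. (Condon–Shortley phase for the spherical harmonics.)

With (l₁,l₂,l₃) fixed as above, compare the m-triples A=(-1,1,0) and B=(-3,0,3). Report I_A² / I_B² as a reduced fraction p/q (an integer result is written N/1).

14/3

Same 6,3,5: normalisation and zero-m 3j drop out of the ratio.
A: Δ: 4! 8! 2! / 15! → 1/675675; sum: t=2:+1/5760 t=3:−1/3456 t=4:+1/34560 = -1/11520; 3j²(6 3 5; -1 1 0) = Δ·Π!·Σ² = 2/429  (sign +1)
B: Δ: 4! 8! 2! / 15! → 1/675675; sum: t=1:−1/483840 t=2:+1/20160 t=3:−1/17280 = -1/96768; 3j²(6 3 5; -3 0 3) = Δ·Π!·Σ² = 1/1001  (sign -1)
I_A²/I_B² = (2/429)/(1/1001) = 14/3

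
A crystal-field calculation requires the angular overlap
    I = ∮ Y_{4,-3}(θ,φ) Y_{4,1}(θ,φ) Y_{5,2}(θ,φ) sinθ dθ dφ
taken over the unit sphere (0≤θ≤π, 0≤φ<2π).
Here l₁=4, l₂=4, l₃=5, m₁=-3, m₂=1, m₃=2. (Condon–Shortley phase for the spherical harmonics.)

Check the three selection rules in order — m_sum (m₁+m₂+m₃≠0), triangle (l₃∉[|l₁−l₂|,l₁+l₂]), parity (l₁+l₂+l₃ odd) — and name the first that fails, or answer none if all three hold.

parity

Σmᵢ = 0  ✓
l₃∈[|l₁−l₂|,l₁+l₂]=[0,8], have l₃=5  ✓
Σlᵢ = 13 ⇒ odd  ✗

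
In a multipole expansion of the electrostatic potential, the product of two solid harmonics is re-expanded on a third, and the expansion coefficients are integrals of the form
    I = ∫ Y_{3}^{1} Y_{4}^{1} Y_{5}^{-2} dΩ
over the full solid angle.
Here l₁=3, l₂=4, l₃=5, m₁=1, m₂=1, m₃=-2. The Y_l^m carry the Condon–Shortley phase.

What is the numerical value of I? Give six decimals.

0.148044

Rules hold: Σm=0, L=12 even, 1≤5≤7.
N = 7·9·11 = 693
Δ = 2!·4!·6!/13! = 1/180180
Racah Σ t=0..2: t=0:+1/576 t=1:−1/144 t=2:+1/576 = -1/288
⇒ 3j(3 4 5; 0 0 0)² = 20/1001, sgn +1
Racah Σ t=0..2: t=0:+1/960 t=1:−1/288 t=2:+1/1728 = -1/540
⇒ 3j(3 4 5; 1 1 -2)² = 128/6435, sgn +1
4πI² = N·(3j₀)²·(3jₘ)² = 512/1859
I = +1·√(0.275417/4π) = 0.14804384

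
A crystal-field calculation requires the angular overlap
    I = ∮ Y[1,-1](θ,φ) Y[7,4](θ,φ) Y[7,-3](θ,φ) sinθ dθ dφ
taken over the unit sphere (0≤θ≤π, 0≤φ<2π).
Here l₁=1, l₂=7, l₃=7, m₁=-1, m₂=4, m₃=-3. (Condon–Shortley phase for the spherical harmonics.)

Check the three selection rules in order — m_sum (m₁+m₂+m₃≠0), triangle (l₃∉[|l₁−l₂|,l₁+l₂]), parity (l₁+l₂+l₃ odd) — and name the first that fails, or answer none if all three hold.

parity

m₁+m₂+m₃ = -1 + 4 − 3 = 0  ✓
triangle: |1−7|=6 ≤ l₃=7 ≤ 1+7=8  ✓
parity: l₁+l₂+l₃ = 15 is odd  ✗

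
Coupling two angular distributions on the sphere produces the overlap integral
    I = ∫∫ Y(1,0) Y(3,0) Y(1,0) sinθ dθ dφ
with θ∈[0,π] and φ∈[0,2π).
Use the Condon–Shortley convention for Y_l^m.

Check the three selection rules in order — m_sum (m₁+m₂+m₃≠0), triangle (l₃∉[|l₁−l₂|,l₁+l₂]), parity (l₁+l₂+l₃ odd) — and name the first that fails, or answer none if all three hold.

azimuthal sum: 0 + 0 + 0 = 0  ✓
2 ≤ 1 ≤ 4 (triangle on l)  ✗
L = 1 + 3 + 1 = 5 (odd)

triangle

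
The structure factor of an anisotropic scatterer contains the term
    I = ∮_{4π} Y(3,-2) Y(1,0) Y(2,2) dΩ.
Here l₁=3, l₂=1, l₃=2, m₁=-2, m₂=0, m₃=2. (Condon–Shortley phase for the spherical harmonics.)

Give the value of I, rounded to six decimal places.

m-sum 0 ✓  L=6 even ✓  2≤2≤4 ✓
Π(2lᵢ+1) = 7×3×5 = 105
triangle coeff Δ(3,1,2) = 1/105
Σ_t [1,1]: t=1:−1/4 = -1/4
(3j)²=3/35 [(3 1 2; 0 0 0)], sign=-1
Σ_t [1,1]: t=1:−1/24 = -1/24
(3j)²=1/21 [(3 1 2; -2 0 2)], sign=-1
⇒ 4πI² = 3/7
I = (+1)√(3/7/(4π)) = 0.18467439

0.184674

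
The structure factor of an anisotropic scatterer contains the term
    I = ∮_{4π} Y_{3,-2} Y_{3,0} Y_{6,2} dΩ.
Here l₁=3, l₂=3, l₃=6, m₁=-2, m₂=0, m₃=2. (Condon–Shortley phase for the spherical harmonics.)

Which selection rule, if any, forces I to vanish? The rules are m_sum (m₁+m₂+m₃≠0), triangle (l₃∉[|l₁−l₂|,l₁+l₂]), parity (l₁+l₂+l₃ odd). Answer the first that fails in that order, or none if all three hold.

m₁+m₂+m₃ = -2 + 0 + 2 = 0  ✓
triangle: |3−3|=0 ≤ l₃=6 ≤ 3+3=6  ✓
parity: l₁+l₂+l₃ = 12 is even  ✓

none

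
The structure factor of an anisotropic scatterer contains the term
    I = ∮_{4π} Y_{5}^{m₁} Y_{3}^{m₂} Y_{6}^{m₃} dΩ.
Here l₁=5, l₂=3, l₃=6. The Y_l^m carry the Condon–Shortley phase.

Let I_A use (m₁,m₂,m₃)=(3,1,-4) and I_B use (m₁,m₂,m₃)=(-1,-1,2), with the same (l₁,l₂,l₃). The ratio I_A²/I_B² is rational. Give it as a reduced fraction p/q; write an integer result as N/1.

Shared (l₁,l₂,l₃)=(5,3,6): N and (l;000)² cancel in I_A²/I_B².
A: Δ = 2!·8!·4!/15! = 1/675675; Racah Σ t=0..2: t=0:+1/69120 t=1:−1/30240 t=2:+1/322560 = -1/64512; ⇒ 3j(5 3 6; 3 1 -4)² = 10/1001, sgn -1
B: Δ = 2!·8!·4!/15! = 1/675675; Racah Σ t=0..2: t=0:+1/11520 t=1:−1/4320 t=2:+1/27648 = -1/9216; ⇒ 3j(5 3 6; -1 -1 2)² = 2/143, sgn -1
I_A²/I_B² = (10/1001)/(2/143) = 5/7

5/7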